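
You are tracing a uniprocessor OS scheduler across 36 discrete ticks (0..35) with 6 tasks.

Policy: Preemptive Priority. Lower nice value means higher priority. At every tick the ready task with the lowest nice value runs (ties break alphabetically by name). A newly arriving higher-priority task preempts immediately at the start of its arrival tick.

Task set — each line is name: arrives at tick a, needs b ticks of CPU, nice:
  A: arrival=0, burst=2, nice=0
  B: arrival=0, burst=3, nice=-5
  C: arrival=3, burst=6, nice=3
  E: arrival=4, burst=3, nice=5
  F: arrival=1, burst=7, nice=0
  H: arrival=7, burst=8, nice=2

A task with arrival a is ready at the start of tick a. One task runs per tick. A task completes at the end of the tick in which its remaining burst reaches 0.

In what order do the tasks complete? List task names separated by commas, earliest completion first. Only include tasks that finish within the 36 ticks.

completion order = B, A, F, H, C, E

t=0: ready={A,B} → run B
t=1: ready={A,B,F} → run B
t=2: ready={A,B,F} → run B
t=3: ready={A,C,F} → run A
t=4: ready={A,C,E,F} → run A
t=5: ready={C,E,F} → run F
t=6: ready={C,E,F} → run F
t=7: ready={C,E,F,H} → run F
t=8: ready={C,E,F,H} → run F
t=9: ready={C,E,F,H} → run F
t=10: ready={C,E,F,H} → run F
t=11: ready={C,E,F,H} → run F
t=12: ready={C,E,H} → run H
t=13: ready={C,E,H} → run H
t=14: ready={C,E,H} → run H
t=15: ready={C,E,H} → run H
t=16: ready={C,E,H} → run H
t=17: ready={C,E,H} → run H
t=18: ready={C,E,H} → run H
t=19: ready={C,E,H} → run H
t=20: ready={C,E} → run C
t=21: ready={C,E} → run C
t=22: ready={C,E} → run C
t=23: ready={C,E} → run C
t=24: ready={C,E} → run C
t=25: ready={C,E} → run C
t=26: ready={E} → run E
t=27: ready={E} → run E
t=28: ready={E} → run E
t=29: (idle)
t=30: (idle)
t=31: (idle)
t=32: (idle)
t=33: (idle)
t=34: (idle)
t=35: (idle)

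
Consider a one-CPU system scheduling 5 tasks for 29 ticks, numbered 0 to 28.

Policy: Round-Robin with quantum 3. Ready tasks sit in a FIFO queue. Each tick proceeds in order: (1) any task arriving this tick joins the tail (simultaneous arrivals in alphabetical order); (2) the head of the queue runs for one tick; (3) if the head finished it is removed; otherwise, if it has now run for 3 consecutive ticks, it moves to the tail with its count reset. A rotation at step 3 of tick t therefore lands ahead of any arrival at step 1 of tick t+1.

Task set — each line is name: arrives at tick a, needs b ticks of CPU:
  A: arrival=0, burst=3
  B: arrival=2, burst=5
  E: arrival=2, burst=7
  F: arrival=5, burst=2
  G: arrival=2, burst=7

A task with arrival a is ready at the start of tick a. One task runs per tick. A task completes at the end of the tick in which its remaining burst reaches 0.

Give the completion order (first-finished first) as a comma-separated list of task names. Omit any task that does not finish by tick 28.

t=0: queue=[A] q_used=0 → run A
t=1: queue=[A] q_used=1 → run A
t=2: queue=[A,B,E,G] q_used=2 → run A
t=3: queue=[B,E,G] q_used=0 → run B
t=4: queue=[B,E,G] q_used=1 → run B
t=5: queue=[B,E,G,F] q_used=2 → run B
t=6: queue=[E,G,F,B] q_used=0 → run E
t=7: queue=[E,G,F,B] q_used=1 → run E
t=8: queue=[E,G,F,B] q_used=2 → run E
t=9: queue=[G,F,B,E] q_used=0 → run G
t=10: queue=[G,F,B,E] q_used=1 → run G
t=11: queue=[G,F,B,E] q_used=2 → run G
t=12: queue=[F,B,E,G] q_used=0 → run F
t=13: queue=[F,B,E,G] q_used=1 → run F
t=14: queue=[B,E,G] q_used=0 → run B
t=15: queue=[B,E,G] q_used=1 → run B
t=16: queue=[E,G] q_used=0 → run E
t=17: queue=[E,G] q_used=1 → run E
t=18: queue=[E,G] q_used=2 → run E
t=19: queue=[G,E] q_used=0 → run G
t=20: queue=[G,E] q_used=1 → run G
t=21: queue=[G,E] q_used=2 → run G
t=22: queue=[E,G] q_used=0 → run E
t=23: queue=[G] q_used=0 → run G
t=24: (idle)
t=25: (idle)
t=26: (idle)
t=27: (idle)
t=28: (idle)

completion order = A, F, B, E, G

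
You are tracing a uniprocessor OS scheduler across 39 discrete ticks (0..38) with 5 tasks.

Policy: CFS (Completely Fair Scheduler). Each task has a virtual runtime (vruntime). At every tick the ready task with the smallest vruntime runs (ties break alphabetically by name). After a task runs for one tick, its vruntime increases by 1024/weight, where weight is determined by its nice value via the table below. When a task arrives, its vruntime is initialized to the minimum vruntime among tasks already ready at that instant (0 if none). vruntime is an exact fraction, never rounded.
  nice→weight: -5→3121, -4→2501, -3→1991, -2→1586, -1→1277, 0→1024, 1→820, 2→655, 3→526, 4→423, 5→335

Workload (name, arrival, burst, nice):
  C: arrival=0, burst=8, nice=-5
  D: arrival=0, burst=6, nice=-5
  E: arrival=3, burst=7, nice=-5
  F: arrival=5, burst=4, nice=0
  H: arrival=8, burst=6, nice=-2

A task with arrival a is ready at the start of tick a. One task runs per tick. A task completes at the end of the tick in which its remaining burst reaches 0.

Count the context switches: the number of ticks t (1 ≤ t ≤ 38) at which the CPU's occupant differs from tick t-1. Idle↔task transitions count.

context switches = 31

t=0: vr[C=0 D=0] → run C
t=1: vr[C=1024/3121 D=0] → run D
t=2: vr[C=1024/3121 D=1024/3121] → run C
t=3: vr[C=2048/3121 D=1024/3121 E=1024/3121] → run D
t=4: vr[C=2048/3121 D=2048/3121 E=1024/3121] → run E
t=5: vr[C=2048/3121 D=2048/3121 E=2048/3121 F=2048/3121] → run C
t=6: vr[C=3072/3121 D=2048/3121 E=2048/3121 F=2048/3121] → run D
t=7: vr[C=3072/3121 D=3072/3121 E=2048/3121 F=2048/3121] → run E
t=8: vr[C=3072/3121 D=3072/3121 E=3072/3121 F=2048/3121 H=2048/3121] → run F
t=9: vr[C=3072/3121 D=3072/3121 E=3072/3121 F=5169/3121 H=2048/3121] → run H
t=10: vr[C=3072/3121 D=3072/3121 E=3072/3121 F=5169/3121 H=3222016/2474953] → run C
t=11: vr[C=4096/3121 D=3072/3121 E=3072/3121 F=5169/3121 H=3222016/2474953] → run D
t=12: vr[C=4096/3121 D=4096/3121 E=3072/3121 F=5169/3121 H=3222016/2474953] → run E
t=13: vr[C=4096/3121 D=4096/3121 E=4096/3121 F=5169/3121 H=3222016/2474953] → run H
t=14: vr[C=4096/3121 D=4096/3121 E=4096/3121 F=5169/3121 H=4819968/2474953] → run C
t=15: vr[C=5120/3121 D=4096/3121 E=4096/3121 F=5169/3121 H=4819968/2474953] → run D
t=16: vr[C=5120/3121 D=5120/3121 E=4096/3121 F=5169/3121 H=4819968/2474953] → run E
t=17: vr[C=5120/3121 D=5120/3121 E=5120/3121 F=5169/3121 H=4819968/2474953] → run C
t=18: vr[C=6144/3121 D=5120/3121 E=5120/3121 F=5169/3121 H=4819968/2474953] → run D
t=19: vr[C=6144/3121 E=5120/3121 F=5169/3121 H=4819968/2474953] → run E
t=20: vr[C=6144/3121 E=6144/3121 F=5169/3121 H=4819968/2474953] → run F
t=21: vr[C=6144/3121 E=6144/3121 F=8290/3121 H=4819968/2474953] → run H
t=22: vr[C=6144/3121 E=6144/3121 F=8290/3121 H=6417920/2474953] → run C
t=23: vr[C=7168/3121 E=6144/3121 F=8290/3121 H=6417920/2474953] → run E
t=24: vr[C=7168/3121 E=7168/3121 F=8290/3121 H=6417920/2474953] → run C
t=25: vr[E=7168/3121 F=8290/3121 H=6417920/2474953] → run E
t=26: vr[F=8290/3121 H=6417920/2474953] → run H
t=27: vr[F=8290/3121 H=8015872/2474953] → run F
t=28: vr[F=11411/3121 H=8015872/2474953] → run H
t=29: vr[F=11411/3121 H=9613824/2474953] → run F
t=30: vr[H=9613824/2474953] → run H
t=31: (idle)
t=32: (idle)
t=33: (idle)
t=34: (idle)
t=35: (idle)
t=36: (idle)
t=37: (idle)
t=38: (idle)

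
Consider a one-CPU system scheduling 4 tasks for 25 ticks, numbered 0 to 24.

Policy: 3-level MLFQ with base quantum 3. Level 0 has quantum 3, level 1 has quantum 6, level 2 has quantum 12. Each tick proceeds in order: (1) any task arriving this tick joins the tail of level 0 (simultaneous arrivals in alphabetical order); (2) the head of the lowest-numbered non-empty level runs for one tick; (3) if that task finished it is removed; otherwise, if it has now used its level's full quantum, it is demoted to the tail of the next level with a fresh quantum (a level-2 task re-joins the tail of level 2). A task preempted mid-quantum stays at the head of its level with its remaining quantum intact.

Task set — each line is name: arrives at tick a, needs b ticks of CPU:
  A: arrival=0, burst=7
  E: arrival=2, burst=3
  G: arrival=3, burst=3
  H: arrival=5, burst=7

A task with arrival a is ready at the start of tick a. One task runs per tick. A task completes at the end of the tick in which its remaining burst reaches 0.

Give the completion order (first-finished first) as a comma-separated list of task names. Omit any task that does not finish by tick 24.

t=0: L0/L1/L2 = A/-/- → run A
t=1: L0/L1/L2 = A/-/- → run A
t=2: L0/L1/L2 = AE/-/- → run A
t=3: L0/L1/L2 = EG/A/- → run E
t=4: L0/L1/L2 = EG/A/- → run E
t=5: L0/L1/L2 = EGH/A/- → run E
t=6: L0/L1/L2 = GH/A/- → run G
t=7: L0/L1/L2 = GH/A/- → run G
t=8: L0/L1/L2 = GH/A/- → run G
t=9: L0/L1/L2 = H/A/- → run H
t=10: L0/L1/L2 = H/A/- → run H
t=11: L0/L1/L2 = H/A/- → run H
t=12: L0/L1/L2 = -/AH/- → run A
t=13: L0/L1/L2 = -/AH/- → run A
t=14: L0/L1/L2 = -/AH/- → run A
t=15: L0/L1/L2 = -/AH/- → run A
t=16: L0/L1/L2 = -/H/- → run H
t=17: L0/L1/L2 = -/H/- → run H
t=18: L0/L1/L2 = -/H/- → run H
t=19: L0/L1/L2 = -/H/- → run H
t=20: (idle)
t=21: (idle)
t=22: (idle)
t=23: (idle)
t=24: (idle)

completion order = E, G, A, H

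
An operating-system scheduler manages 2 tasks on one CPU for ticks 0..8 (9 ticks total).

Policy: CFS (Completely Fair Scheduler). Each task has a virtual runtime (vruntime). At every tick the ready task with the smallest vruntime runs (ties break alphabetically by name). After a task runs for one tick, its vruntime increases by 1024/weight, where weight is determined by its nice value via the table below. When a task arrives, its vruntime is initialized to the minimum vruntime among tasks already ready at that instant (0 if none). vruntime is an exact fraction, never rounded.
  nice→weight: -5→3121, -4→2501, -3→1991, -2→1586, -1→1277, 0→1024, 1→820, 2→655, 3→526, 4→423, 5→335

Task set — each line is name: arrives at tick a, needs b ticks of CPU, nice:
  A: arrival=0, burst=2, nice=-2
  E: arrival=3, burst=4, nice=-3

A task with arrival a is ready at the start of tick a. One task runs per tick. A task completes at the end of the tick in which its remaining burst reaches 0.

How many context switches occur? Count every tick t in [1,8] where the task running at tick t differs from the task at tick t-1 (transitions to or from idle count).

context switches = 3

t=0: vr[A=0] → run A
t=1: vr[A=512/793] → run A
t=2: (idle)
t=3: vr[E=0] → run E
t=4: vr[E=1024/1991] → run E
t=5: vr[E=2048/1991] → run E
t=6: vr[E=3072/1991] → run E
t=7: (idle)
t=8: (idle)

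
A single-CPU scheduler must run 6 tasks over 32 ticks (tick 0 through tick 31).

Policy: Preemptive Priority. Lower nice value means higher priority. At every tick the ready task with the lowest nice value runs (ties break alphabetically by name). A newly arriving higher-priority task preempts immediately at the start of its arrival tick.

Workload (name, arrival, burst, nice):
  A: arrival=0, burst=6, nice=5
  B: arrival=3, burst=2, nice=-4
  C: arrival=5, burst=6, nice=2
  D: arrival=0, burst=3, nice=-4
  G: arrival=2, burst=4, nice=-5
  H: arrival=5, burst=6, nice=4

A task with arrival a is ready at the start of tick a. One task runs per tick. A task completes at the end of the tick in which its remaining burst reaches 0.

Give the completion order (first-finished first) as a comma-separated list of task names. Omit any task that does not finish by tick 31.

t=0: ready={A,D} → run D
t=1: ready={A,D} → run D
t=2: ready={A,D,G} → run G
t=3: ready={A,B,D,G} → run G
t=4: ready={A,B,D,G} → run G
t=5: ready={A,B,C,D,G,H} → run G
t=6: ready={A,B,C,D,H} → run B
t=7: ready={A,B,C,D,H} → run B
t=8: ready={A,C,D,H} → run D
t=9: ready={A,C,H} → run C
t=10: ready={A,C,H} → run C
t=11: ready={A,C,H} → run C
t=12: ready={A,C,H} → run C
t=13: ready={A,C,H} → run C
t=14: ready={A,C,H} → run C
t=15: ready={A,H} → run H
t=16: ready={A,H} → run H
t=17: ready={A,H} → run H
t=18: ready={A,H} → run H
t=19: ready={A,H} → run H
t=20: ready={A,H} → run H
t=21: ready={A} → run A
t=22: ready={A} → run A
t=23: ready={A} → run A
t=24: ready={A} → run A
t=25: ready={A} → run A
t=26: ready={A} → run A
t=27: (idle)
t=28: (idle)
t=29: (idle)
t=30: (idle)
t=31: (idle)

completion order = G, B, D, C, H, A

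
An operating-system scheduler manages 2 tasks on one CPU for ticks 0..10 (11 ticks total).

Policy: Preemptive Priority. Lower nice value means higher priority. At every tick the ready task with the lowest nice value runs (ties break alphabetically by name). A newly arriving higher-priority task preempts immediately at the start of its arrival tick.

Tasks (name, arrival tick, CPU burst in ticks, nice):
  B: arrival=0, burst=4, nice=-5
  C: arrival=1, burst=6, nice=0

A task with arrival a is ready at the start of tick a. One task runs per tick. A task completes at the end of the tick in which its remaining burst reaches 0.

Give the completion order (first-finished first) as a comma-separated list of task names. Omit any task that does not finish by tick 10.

completion order = B, C

t=0: ready={B} → run B
t=1: ready={B,C} → run B
t=2: ready={B,C} → run B
t=3: ready={B,C} → run B
t=4: ready={C} → run C
t=5: ready={C} → run C
t=6: ready={C} → run C
t=7: ready={C} → run C
t=8: ready={C} → run C
t=9: ready={C} → run C
t=10: (idle)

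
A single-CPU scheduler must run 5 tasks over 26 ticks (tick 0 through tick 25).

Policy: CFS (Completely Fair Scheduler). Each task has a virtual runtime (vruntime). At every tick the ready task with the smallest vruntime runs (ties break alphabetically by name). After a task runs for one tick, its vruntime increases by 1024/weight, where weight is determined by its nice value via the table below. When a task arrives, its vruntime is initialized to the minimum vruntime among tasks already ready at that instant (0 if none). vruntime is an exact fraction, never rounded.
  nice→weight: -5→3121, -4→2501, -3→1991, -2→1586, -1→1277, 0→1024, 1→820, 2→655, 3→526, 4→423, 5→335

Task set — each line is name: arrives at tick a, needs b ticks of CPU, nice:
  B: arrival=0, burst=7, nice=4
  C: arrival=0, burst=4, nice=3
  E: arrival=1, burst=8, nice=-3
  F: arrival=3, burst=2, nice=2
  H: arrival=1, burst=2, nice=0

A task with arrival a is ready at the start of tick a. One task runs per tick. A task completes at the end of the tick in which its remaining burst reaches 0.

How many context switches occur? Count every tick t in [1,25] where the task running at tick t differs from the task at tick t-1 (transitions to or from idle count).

context switches = 17

t=0: vr[B=0 C=0] → run B
t=1: vr[B=1024/423 C=0 E=0 H=0] → run C
t=2: vr[B=1024/423 C=512/263 E=0 H=0] → run E
t=3: vr[B=1024/423 C=512/263 E=1024/1991 F=0 H=0] → run F
t=4: vr[B=1024/423 C=512/263 E=1024/1991 F=1024/655 H=0] → run H
t=5: vr[B=1024/423 C=512/263 E=1024/1991 F=1024/655 H=1] → run E
t=6: vr[B=1024/423 C=512/263 E=2048/1991 F=1024/655 H=1] → run H
t=7: vr[B=1024/423 C=512/263 E=2048/1991 F=1024/655] → run E
t=8: vr[B=1024/423 C=512/263 E=3072/1991 F=1024/655] → run E
t=9: vr[B=1024/423 C=512/263 E=4096/1991 F=1024/655] → run F
t=10: vr[B=1024/423 C=512/263 E=4096/1991] → run C
t=11: vr[B=1024/423 C=1024/263 E=4096/1991] → run E
t=12: vr[B=1024/423 C=1024/263 E=5120/1991] → run B
t=13: vr[B=2048/423 C=1024/263 E=5120/1991] → run E
t=14: vr[B=2048/423 C=1024/263 E=6144/1991] → run E
t=15: vr[B=2048/423 C=1024/263 E=7168/1991] → run E
t=16: vr[B=2048/423 C=1024/263] → run C
t=17: vr[B=2048/423 C=1536/263] → run B
t=18: vr[B=1024/141 C=1536/263] → run C
t=19: vr[B=1024/141] → run B
t=20: vr[B=4096/423] → run B
t=21: vr[B=5120/423] → run B
t=22: vr[B=2048/141] → run B
t=23: (idle)
t=24: (idle)
t=25: (idle)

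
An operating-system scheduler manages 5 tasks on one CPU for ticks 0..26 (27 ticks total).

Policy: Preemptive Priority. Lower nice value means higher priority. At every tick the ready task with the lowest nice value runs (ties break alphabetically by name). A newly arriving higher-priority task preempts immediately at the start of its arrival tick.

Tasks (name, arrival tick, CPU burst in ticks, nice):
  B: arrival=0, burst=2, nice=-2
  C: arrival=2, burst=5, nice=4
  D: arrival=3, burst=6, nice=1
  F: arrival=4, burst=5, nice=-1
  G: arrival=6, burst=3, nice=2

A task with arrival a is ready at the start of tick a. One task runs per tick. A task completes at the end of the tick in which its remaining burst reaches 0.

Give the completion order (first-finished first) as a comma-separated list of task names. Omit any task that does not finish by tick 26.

t=0: ready={B} → run B
t=1: ready={B} → run B
t=2: ready={C} → run C
t=3: ready={C,D} → run D
t=4: ready={C,D,F} → run F
t=5: ready={C,D,F} → run F
t=6: ready={C,D,F,G} → run F
t=7: ready={C,D,F,G} → run F
t=8: ready={C,D,F,G} → run F
t=9: ready={C,D,G} → run D
t=10: ready={C,D,G} → run D
t=11: ready={C,D,G} → run D
t=12: ready={C,D,G} → run D
t=13: ready={C,D,G} → run D
t=14: ready={C,G} → run G
t=15: ready={C,G} → run G
t=16: ready={C,G} → run G
t=17: ready={C} → run C
t=18: ready={C} → run C
t=19: ready={C} → run C
t=20: ready={C} → run C
t=21: (idle)
t=22: (idle)
t=23: (idle)
t=24: (idle)
t=25: (idle)
t=26: (idle)

completion order = B, F, D, G, C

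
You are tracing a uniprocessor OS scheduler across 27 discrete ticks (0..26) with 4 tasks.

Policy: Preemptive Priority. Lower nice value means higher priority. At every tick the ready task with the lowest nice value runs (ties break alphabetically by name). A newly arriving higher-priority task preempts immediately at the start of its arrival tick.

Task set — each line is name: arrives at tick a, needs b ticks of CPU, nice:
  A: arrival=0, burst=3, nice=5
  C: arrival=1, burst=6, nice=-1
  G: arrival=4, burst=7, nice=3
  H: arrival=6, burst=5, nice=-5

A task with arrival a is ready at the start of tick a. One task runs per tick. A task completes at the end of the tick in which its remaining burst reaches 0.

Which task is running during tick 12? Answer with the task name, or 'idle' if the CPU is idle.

t=0: ready={A} → run A
t=1: ready={A,C} → run C
t=2: ready={A,C} → run C
t=3: ready={A,C} → run C
t=4: ready={A,C,G} → run C
t=5: ready={A,C,G} → run C
t=6: ready={A,C,G,H} → run H
t=7: ready={A,C,G,H} → run H
t=8: ready={A,C,G,H} → run H
t=9: ready={A,C,G,H} → run H
t=10: ready={A,C,G,H} → run H
t=11: ready={A,C,G} → run C
t=12: ready={A,G} → run G
t=13: ready={A,G} → run G
t=14: ready={A,G} → run G
t=15: ready={A,G} → run G
t=16: ready={A,G} → run G
t=17: ready={A,G} → run G
t=18: ready={A,G} → run G
t=19: ready={A} → run A
t=20: ready={A} → run A
t=21: (idle)
t=22: (idle)
t=23: (idle)
t=24: (idle)
t=25: (idle)
t=26: (idle)

running at tick 12 = G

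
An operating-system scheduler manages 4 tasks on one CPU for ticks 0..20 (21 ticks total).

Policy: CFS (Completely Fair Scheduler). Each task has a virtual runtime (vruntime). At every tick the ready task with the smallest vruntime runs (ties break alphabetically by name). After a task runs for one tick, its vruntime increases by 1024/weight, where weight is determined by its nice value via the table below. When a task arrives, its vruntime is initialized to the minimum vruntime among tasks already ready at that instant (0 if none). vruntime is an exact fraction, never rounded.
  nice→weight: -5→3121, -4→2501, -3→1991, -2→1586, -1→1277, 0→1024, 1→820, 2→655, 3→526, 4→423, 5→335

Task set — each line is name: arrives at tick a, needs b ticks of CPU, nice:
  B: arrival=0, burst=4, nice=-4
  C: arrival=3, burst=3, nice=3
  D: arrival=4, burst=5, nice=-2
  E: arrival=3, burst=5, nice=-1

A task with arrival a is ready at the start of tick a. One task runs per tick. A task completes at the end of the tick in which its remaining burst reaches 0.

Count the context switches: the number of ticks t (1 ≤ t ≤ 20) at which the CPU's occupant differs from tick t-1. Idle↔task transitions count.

context switches = 14

t=0: vr[B=0] → run B
t=1: vr[B=1024/2501] → run B
t=2: vr[B=2048/2501] → run B
t=3: vr[B=3072/2501 C=3072/2501 E=3072/2501] → run B
t=4: vr[C=3072/2501 D=3072/2501 E=3072/2501] → run C
t=5: vr[C=2088448/657763 D=3072/2501 E=3072/2501] → run D
t=6: vr[C=2088448/657763 D=60928/32513 E=3072/2501] → run E
t=7: vr[C=2088448/657763 D=60928/32513 E=6483968/3193777] → run D
t=8: vr[C=2088448/657763 D=81920/32513 E=6483968/3193777] → run E
t=9: vr[C=2088448/657763 D=81920/32513 E=9044992/3193777] → run D
t=10: vr[C=2088448/657763 D=102912/32513 E=9044992/3193777] → run E
t=11: vr[C=2088448/657763 D=102912/32513 E=11606016/3193777] → run D
t=12: vr[C=2088448/657763 D=123904/32513 E=11606016/3193777] → run C
t=13: vr[C=3368960/657763 D=123904/32513 E=11606016/3193777] → run E
t=14: vr[C=3368960/657763 D=123904/32513 E=14167040/3193777] → run D
t=15: vr[C=3368960/657763 E=14167040/3193777] → run E
t=16: vr[C=3368960/657763] → run C
t=17: (idle)
t=18: (idle)
t=19: (idle)
t=20: (idle)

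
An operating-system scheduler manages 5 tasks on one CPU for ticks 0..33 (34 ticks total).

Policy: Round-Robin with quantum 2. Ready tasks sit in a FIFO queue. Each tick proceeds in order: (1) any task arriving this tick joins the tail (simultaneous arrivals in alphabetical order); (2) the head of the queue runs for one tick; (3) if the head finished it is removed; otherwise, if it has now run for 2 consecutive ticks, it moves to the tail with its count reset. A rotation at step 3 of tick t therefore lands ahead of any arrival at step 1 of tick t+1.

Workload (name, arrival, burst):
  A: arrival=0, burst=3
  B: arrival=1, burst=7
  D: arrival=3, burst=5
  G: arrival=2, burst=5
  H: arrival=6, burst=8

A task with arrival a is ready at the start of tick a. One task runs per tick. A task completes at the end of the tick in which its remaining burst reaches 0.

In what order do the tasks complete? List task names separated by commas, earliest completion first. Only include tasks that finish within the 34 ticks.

t=0: queue=[A] q_used=0 → run A
t=1: queue=[A,B] q_used=1 → run A
t=2: queue=[B,A,G] q_used=0 → run B
t=3: queue=[B,A,G,D] q_used=1 → run B
t=4: queue=[A,G,D,B] q_used=0 → run A
t=5: queue=[G,D,B] q_used=0 → run G
t=6: queue=[G,D,B,H] q_used=1 → run G
t=7: queue=[D,B,H,G] q_used=0 → run D
t=8: queue=[D,B,H,G] q_used=1 → run D
t=9: queue=[B,H,G,D] q_used=0 → run B
t=10: queue=[B,H,G,D] q_used=1 → run B
t=11: queue=[H,G,D,B] q_used=0 → run H
t=12: queue=[H,G,D,B] q_used=1 → run H
t=13: queue=[G,D,B,H] q_used=0 → run G
t=14: queue=[G,D,B,H] q_used=1 → run G
t=15: queue=[D,B,H,G] q_used=0 → run D
t=16: queue=[D,B,H,G] q_used=1 → run D
t=17: queue=[B,H,G,D] q_used=0 → run B
t=18: queue=[B,H,G,D] q_used=1 → run B
t=19: queue=[H,G,D,B] q_used=0 → run H
t=20: queue=[H,G,D,B] q_used=1 → run H
t=21: queue=[G,D,B,H] q_used=0 → run G
t=22: queue=[D,B,H] q_used=0 → run D
t=23: queue=[B,H] q_used=0 → run B
t=24: queue=[H] q_used=0 → run H
t=25: queue=[H] q_used=1 → run H
t=26: queue=[H] q_used=0 → run H
t=27: queue=[H] q_used=1 → run H
t=28: (idle)
t=29: (idle)
t=30: (idle)
t=31: (idle)
t=32: (idle)
t=33: (idle)

completion order = A, G, D, B, H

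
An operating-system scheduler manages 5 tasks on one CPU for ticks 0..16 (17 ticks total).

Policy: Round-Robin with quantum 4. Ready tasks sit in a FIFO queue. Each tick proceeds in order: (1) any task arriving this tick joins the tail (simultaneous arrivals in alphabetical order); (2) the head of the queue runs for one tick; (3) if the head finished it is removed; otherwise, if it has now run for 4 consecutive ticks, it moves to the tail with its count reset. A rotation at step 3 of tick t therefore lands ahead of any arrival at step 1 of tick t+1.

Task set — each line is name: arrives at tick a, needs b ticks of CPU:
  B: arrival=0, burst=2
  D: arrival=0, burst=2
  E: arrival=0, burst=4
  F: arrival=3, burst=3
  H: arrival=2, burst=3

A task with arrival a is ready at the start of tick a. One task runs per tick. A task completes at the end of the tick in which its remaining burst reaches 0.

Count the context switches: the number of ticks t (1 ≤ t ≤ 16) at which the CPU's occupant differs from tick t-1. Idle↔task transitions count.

t=0: queue=[B,D,E] q_used=0 → run B
t=1: queue=[B,D,E] q_used=1 → run B
t=2: queue=[D,E,H] q_used=0 → run D
t=3: queue=[D,E,H,F] q_used=1 → run D
t=4: queue=[E,H,F] q_used=0 → run E
t=5: queue=[E,H,F] q_used=1 → run E
t=6: queue=[E,H,F] q_used=2 → run E
t=7: queue=[E,H,F] q_used=3 → run E
t=8: queue=[H,F] q_used=0 → run H
t=9: queue=[H,F] q_used=1 → run H
t=10: queue=[H,F] q_used=2 → run H
t=11: queue=[F] q_used=0 → run F
t=12: queue=[F] q_used=1 → run F
t=13: queue=[F] q_used=2 → run F
t=14: (idle)
t=15: (idle)
t=16: (idle)

context switches = 5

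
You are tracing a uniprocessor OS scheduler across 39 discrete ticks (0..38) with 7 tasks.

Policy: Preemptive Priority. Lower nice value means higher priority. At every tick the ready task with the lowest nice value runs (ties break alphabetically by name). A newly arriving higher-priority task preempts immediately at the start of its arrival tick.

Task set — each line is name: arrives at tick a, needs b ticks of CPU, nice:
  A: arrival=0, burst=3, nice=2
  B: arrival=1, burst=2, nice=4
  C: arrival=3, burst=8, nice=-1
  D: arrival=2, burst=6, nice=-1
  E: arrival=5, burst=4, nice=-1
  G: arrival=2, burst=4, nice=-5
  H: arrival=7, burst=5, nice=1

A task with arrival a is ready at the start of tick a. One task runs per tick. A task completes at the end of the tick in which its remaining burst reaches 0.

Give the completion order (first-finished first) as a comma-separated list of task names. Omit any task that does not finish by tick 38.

completion order = G, C, D, E, H, A, B

t=0: ready={A} → run A
t=1: ready={A,B} → run A
t=2: ready={A,B,D,G} → run G
t=3: ready={A,B,C,D,G} → run G
t=4: ready={A,B,C,D,G} → run G
t=5: ready={A,B,C,D,E,G} → run G
t=6: ready={A,B,C,D,E} → run C
t=7: ready={A,B,C,D,E,H} → run C
t=8: ready={A,B,C,D,E,H} → run C
t=9: ready={A,B,C,D,E,H} → run C
t=10: ready={A,B,C,D,E,H} → run C
t=11: ready={A,B,C,D,E,H} → run C
t=12: ready={A,B,C,D,E,H} → run C
t=13: ready={A,B,C,D,E,H} → run C
t=14: ready={A,B,D,E,H} → run D
t=15: ready={A,B,D,E,H} → run D
t=16: ready={A,B,D,E,H} → run D
t=17: ready={A,B,D,E,H} → run D
t=18: ready={A,B,D,E,H} → run D
t=19: ready={A,B,D,E,H} → run D
t=20: ready={A,B,E,H} → run E
t=21: ready={A,B,E,H} → run E
t=22: ready={A,B,E,H} → run E
t=23: ready={A,B,E,H} → run E
t=24: ready={A,B,H} → run H
t=25: ready={A,B,H} → run H
t=26: ready={A,B,H} → run H
t=27: ready={A,B,H} → run H
t=28: ready={A,B,H} → run H
t=29: ready={A,B} → run A
t=30: ready={B} → run B
t=31: ready={B} → run B
t=32: (idle)
t=33: (idle)
t=34: (idle)
t=35: (idle)
t=36: (idle)
t=37: (idle)
t=38: (idle)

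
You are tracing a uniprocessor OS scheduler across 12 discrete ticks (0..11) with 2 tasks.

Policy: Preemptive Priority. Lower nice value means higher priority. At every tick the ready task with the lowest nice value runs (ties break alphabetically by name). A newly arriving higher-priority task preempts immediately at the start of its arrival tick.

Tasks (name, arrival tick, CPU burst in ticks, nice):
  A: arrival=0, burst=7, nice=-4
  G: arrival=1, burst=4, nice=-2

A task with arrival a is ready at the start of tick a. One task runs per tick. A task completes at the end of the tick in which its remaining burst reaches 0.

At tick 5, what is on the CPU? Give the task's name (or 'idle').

running at tick 5 = A

t=0: ready={A} → run A
t=1: ready={A,G} → run A
t=2: ready={A,G} → run A
t=3: ready={A,G} → run A
t=4: ready={A,G} → run A
t=5: ready={A,G} → run A
t=6: ready={A,G} → run A
t=7: ready={G} → run G
t=8: ready={G} → run G
t=9: ready={G} → run G
t=10: ready={G} → run G
t=11: (idle)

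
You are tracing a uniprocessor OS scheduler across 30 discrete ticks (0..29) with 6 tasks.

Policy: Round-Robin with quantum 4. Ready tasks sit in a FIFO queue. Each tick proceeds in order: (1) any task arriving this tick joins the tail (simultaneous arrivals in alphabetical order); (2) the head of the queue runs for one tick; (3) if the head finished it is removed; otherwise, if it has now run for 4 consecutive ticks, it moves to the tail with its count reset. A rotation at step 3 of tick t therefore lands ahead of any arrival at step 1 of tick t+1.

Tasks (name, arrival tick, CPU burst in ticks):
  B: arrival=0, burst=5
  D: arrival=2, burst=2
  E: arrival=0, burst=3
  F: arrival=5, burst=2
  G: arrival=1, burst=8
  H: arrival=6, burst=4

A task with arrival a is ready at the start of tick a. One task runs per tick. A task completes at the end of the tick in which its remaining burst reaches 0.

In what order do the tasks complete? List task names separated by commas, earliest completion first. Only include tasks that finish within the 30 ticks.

t=0: queue=[B,E] q_used=0 → run B
t=1: queue=[B,E,G] q_used=1 → run B
t=2: queue=[B,E,G,D] q_used=2 → run B
t=3: queue=[B,E,G,D] q_used=3 → run B
t=4: queue=[E,G,D,B] q_used=0 → run E
t=5: queue=[E,G,D,B,F] q_used=1 → run E
t=6: queue=[E,G,D,B,F,H] q_used=2 → run E
t=7: queue=[G,D,B,F,H] q_used=0 → run G
t=8: queue=[G,D,B,F,H] q_used=1 → run G
t=9: queue=[G,D,B,F,H] q_used=2 → run G
t=10: queue=[G,D,B,F,H] q_used=3 → run G
t=11: queue=[D,B,F,H,G] q_used=0 → run D
t=12: queue=[D,B,F,H,G] q_used=1 → run D
t=13: queue=[B,F,H,G] q_used=0 → run B
t=14: queue=[F,H,G] q_used=0 → run F
t=15: queue=[F,H,G] q_used=1 → run F
t=16: queue=[H,G] q_used=0 → run H
t=17: queue=[H,G] q_used=1 → run H
t=18: queue=[H,G] q_used=2 → run H
t=19: queue=[H,G] q_used=3 → run H
t=20: queue=[G] q_used=0 → run G
t=21: queue=[G] q_used=1 → run G
t=22: queue=[G] q_used=2 → run G
t=23: queue=[G] q_used=3 → run G
t=24: (idle)
t=25: (idle)
t=26: (idle)
t=27: (idle)
t=28: (idle)
t=29: (idle)

completion order = E, D, B, F, H, G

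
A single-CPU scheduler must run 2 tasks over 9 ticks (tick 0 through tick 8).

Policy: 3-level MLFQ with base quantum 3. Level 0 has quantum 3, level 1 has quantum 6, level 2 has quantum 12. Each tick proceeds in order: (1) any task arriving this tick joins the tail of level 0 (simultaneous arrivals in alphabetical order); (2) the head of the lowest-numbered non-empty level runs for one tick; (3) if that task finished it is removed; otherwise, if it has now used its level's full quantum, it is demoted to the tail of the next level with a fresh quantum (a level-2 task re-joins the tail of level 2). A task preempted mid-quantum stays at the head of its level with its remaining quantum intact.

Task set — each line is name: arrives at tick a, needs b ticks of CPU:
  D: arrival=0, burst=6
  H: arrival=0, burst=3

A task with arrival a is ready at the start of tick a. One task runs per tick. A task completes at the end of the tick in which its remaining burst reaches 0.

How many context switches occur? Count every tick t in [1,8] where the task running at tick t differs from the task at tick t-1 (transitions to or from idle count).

t=0: L0/L1/L2 = DH/-/- → run D
t=1: L0/L1/L2 = DH/-/- → run D
t=2: L0/L1/L2 = DH/-/- → run D
t=3: L0/L1/L2 = H/D/- → run H
t=4: L0/L1/L2 = H/D/- → run H
t=5: L0/L1/L2 = H/D/- → run H
t=6: L0/L1/L2 = -/D/- → run D
t=7: L0/L1/L2 = -/D/- → run D
t=8: L0/L1/L2 = -/D/- → run D

context switches = 2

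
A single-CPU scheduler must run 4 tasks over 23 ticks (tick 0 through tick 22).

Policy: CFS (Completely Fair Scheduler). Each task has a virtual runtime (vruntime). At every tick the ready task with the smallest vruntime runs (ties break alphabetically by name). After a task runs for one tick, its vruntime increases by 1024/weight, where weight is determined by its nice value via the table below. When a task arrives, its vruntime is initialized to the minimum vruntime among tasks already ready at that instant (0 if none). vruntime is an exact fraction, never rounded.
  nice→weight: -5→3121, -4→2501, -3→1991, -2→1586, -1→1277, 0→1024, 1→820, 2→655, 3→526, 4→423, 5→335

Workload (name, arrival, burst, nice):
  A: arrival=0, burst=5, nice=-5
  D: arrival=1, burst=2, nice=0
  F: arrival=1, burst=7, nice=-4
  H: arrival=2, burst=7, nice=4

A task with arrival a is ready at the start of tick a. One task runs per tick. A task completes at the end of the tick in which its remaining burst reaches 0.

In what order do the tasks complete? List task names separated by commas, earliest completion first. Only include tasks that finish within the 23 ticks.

t=0: vr[A=0] → run A
t=1: vr[A=1024/3121 D=1024/3121 F=1024/3121] → run A
t=2: vr[A=2048/3121 D=1024/3121 F=1024/3121 H=1024/3121] → run D
t=3: vr[A=2048/3121 D=4145/3121 F=1024/3121 H=1024/3121] → run F
t=4: vr[A=2048/3121 D=4145/3121 F=5756928/7805621 H=1024/3121] → run H
t=5: vr[A=2048/3121 D=4145/3121 F=5756928/7805621 H=3629056/1320183] → run A
t=6: vr[A=3072/3121 D=4145/3121 F=5756928/7805621 H=3629056/1320183] → run F
t=7: vr[A=3072/3121 D=4145/3121 F=8952832/7805621 H=3629056/1320183] → run A
t=8: vr[A=4096/3121 D=4145/3121 F=8952832/7805621 H=3629056/1320183] → run F
t=9: vr[A=4096/3121 D=4145/3121 F=12148736/7805621 H=3629056/1320183] → run A
t=10: vr[D=4145/3121 F=12148736/7805621 H=3629056/1320183] → run D
t=11: vr[F=12148736/7805621 H=3629056/1320183] → run F
t=12: vr[F=15344640/7805621 H=3629056/1320183] → run F
t=13: vr[F=18540544/7805621 H=3629056/1320183] → run F
t=14: vr[F=21736448/7805621 H=3629056/1320183] → run H
t=15: vr[F=21736448/7805621 H=6824960/1320183] → run F
t=16: vr[H=6824960/1320183] → run H
t=17: vr[H=3340288/440061] → run H
t=18: vr[H=13216768/1320183] → run H
t=19: vr[H=16412672/1320183] → run H
t=20: vr[H=6536192/440061] → run H
t=21: (idle)
t=22: (idle)

completion order = A, D, F, H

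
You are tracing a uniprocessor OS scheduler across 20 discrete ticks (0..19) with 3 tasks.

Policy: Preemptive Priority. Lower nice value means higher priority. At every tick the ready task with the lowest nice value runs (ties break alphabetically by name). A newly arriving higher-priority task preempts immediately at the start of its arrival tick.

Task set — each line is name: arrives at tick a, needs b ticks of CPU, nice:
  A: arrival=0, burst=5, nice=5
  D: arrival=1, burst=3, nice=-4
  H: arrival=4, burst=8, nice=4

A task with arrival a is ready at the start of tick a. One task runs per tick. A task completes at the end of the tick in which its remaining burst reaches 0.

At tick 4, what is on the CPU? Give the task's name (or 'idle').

t=0: ready={A} → run A
t=1: ready={A,D} → run D
t=2: ready={A,D} → run D
t=3: ready={A,D} → run D
t=4: ready={A,H} → run H
t=5: ready={A,H} → run H
t=6: ready={A,H} → run H
t=7: ready={A,H} → run H
t=8: ready={A,H} → run H
t=9: ready={A,H} → run H
t=10: ready={A,H} → run H
t=11: ready={A,H} → run H
t=12: ready={A} → run A
t=13: ready={A} → run A
t=14: ready={A} → run A
t=15: ready={A} → run A
t=16: (idle)
t=17: (idle)
t=18: (idle)
t=19: (idle)

running at tick 4 = H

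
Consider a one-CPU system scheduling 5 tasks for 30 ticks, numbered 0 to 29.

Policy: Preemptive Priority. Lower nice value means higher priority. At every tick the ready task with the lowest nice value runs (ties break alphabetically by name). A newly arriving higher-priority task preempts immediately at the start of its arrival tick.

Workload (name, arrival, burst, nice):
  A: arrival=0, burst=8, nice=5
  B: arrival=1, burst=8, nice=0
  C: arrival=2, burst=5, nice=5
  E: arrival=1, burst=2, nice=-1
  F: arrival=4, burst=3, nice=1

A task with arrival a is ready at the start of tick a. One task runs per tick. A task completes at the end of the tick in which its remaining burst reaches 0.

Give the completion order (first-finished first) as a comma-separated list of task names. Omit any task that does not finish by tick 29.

t=0: ready={A} → run A
t=1: ready={A,B,E} → run E
t=2: ready={A,B,C,E} → run E
t=3: ready={A,B,C} → run B
t=4: ready={A,B,C,F} → run B
t=5: ready={A,B,C,F} → run B
t=6: ready={A,B,C,F} → run B
t=7: ready={A,B,C,F} → run B
t=8: ready={A,B,C,F} → run B
t=9: ready={A,B,C,F} → run B
t=10: ready={A,B,C,F} → run B
t=11: ready={A,C,F} → run F
t=12: ready={A,C,F} → run F
t=13: ready={A,C,F} → run F
t=14: ready={A,C} → run A
t=15: ready={A,C} → run A
t=16: ready={A,C} → run A
t=17: ready={A,C} → run A
t=18: ready={A,C} → run A
t=19: ready={A,C} → run A
t=20: ready={A,C} → run A
t=21: ready={C} → run C
t=22: ready={C} → run C
t=23: ready={C} → run C
t=24: ready={C} → run C
t=25: ready={C} → run C
t=26: (idle)
t=27: (idle)
t=28: (idle)
t=29: (idle)

completion order = E, B, F, A, C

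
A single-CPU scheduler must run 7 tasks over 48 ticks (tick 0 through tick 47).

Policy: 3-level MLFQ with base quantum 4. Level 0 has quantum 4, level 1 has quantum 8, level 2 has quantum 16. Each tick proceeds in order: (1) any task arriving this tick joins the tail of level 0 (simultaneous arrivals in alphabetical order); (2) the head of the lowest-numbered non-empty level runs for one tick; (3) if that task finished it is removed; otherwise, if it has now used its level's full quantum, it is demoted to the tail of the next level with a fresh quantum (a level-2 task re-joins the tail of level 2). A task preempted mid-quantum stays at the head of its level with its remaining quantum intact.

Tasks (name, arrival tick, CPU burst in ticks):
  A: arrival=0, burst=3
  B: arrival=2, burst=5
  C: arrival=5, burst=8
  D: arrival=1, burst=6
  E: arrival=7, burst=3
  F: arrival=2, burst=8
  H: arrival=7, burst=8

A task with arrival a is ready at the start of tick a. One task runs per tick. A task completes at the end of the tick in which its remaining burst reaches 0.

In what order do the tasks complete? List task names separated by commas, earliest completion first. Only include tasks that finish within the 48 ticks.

t=0: L0/L1/L2 = A/-/- → run A
t=1: L0/L1/L2 = AD/-/- → run A
t=2: L0/L1/L2 = ADBF/-/- → run A
t=3: L0/L1/L2 = DBF/-/- → run D
t=4: L0/L1/L2 = DBF/-/- → run D
t=5: L0/L1/L2 = DBFC/-/- → run D
t=6: L0/L1/L2 = DBFC/-/- → run D
t=7: L0/L1/L2 = BFCEH/D/- → run B
t=8: L0/L1/L2 = BFCEH/D/- → run B
t=9: L0/L1/L2 = BFCEH/D/- → run B
t=10: L0/L1/L2 = BFCEH/D/- → run B
t=11: L0/L1/L2 = FCEH/DB/- → run F
t=12: L0/L1/L2 = FCEH/DB/- → run F
t=13: L0/L1/L2 = FCEH/DB/- → run F
t=14: L0/L1/L2 = FCEH/DB/- → run F
t=15: L0/L1/L2 = CEH/DBF/- → run C
t=16: L0/L1/L2 = CEH/DBF/- → run C
t=17: L0/L1/L2 = CEH/DBF/- → run C
t=18: L0/L1/L2 = CEH/DBF/- → run C
t=19: L0/L1/L2 = EH/DBFC/- → run E
t=20: L0/L1/L2 = EH/DBFC/- → run E
t=21: L0/L1/L2 = EH/DBFC/- → run E
t=22: L0/L1/L2 = H/DBFC/- → run H
t=23: L0/L1/L2 = H/DBFC/- → run H
t=24: L0/L1/L2 = H/DBFC/- → run H
t=25: L0/L1/L2 = H/DBFC/- → run H
t=26: L0/L1/L2 = -/DBFCH/- → run D
t=27: L0/L1/L2 = -/DBFCH/- → run D
t=28: L0/L1/L2 = -/BFCH/- → run B
t=29: L0/L1/L2 = -/FCH/- → run F
t=30: L0/L1/L2 = -/FCH/- → run F
t=31: L0/L1/L2 = -/FCH/- → run F
t=32: L0/L1/L2 = -/FCH/- → run F
t=33: L0/L1/L2 = -/CH/- → run C
t=34: L0/L1/L2 = -/CH/- → run C
t=35: L0/L1/L2 = -/CH/- → run C
t=36: L0/L1/L2 = -/CH/- → run C
t=37: L0/L1/L2 = -/H/- → run H
t=38: L0/L1/L2 = -/H/- → run H
t=39: L0/L1/L2 = -/H/- → run H
t=40: L0/L1/L2 = -/H/- → run H
t=41: (idle)
t=42: (idle)
t=43: (idle)
t=44: (idle)
t=45: (idle)
t=46: (idle)
t=47: (idle)

completion order = A, E, D, B, F, C, H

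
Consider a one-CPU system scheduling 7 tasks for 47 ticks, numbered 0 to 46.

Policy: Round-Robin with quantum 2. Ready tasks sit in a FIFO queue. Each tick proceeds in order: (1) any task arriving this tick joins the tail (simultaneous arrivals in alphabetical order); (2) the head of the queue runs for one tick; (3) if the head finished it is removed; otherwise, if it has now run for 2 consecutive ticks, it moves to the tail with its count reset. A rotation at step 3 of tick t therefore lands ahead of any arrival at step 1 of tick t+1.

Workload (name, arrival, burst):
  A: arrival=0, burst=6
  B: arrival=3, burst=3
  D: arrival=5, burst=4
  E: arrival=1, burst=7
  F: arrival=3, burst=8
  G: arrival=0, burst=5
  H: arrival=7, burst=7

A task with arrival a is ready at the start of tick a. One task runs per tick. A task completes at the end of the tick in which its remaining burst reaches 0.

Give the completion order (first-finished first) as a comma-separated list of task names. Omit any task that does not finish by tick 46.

completion order = A, B, G, D, E, F, H

t=0: queue=[A,G] q_used=0 → run A
t=1: queue=[A,G,E] q_used=1 → run A
t=2: queue=[G,E,A] q_used=0 → run G
t=3: queue=[G,E,A,B,F] q_used=1 → run G
t=4: queue=[E,A,B,F,G] q_used=0 → run E
t=5: queue=[E,A,B,F,G,D] q_used=1 → run E
t=6: queue=[A,B,F,G,D,E] q_used=0 → run A
t=7: queue=[A,B,F,G,D,E,H] q_used=1 → run A
t=8: queue=[B,F,G,D,E,H,A] q_used=0 → run B
t=9: queue=[B,F,G,D,E,H,A] q_used=1 → run B
t=10: queue=[F,G,D,E,H,A,B] q_used=0 → run F
t=11: queue=[F,G,D,E,H,A,B] q_used=1 → run F
t=12: queue=[G,D,E,H,A,B,F] q_used=0 → run G
t=13: queue=[G,D,E,H,A,B,F] q_used=1 → run G
t=14: queue=[D,E,H,A,B,F,G] q_used=0 → run D
t=15: queue=[D,E,H,A,B,F,G] q_used=1 → run D
t=16: queue=[E,H,A,B,F,G,D] q_used=0 → run E
t=17: queue=[E,H,A,B,F,G,D] q_used=1 → run E
t=18: queue=[H,A,B,F,G,D,E] q_used=0 → run H
t=19: queue=[H,A,B,F,G,D,E] q_used=1 → run H
t=20: queue=[A,B,F,G,D,E,H] q_used=0 → run A
t=21: queue=[A,B,F,G,D,E,H] q_used=1 → run A
t=22: queue=[B,F,G,D,E,H] q_used=0 → run B
t=23: queue=[F,G,D,E,H] q_used=0 → run F
t=24: queue=[F,G,D,E,H] q_used=1 → run F
t=25: queue=[G,D,E,H,F] q_used=0 → run G
t=26: queue=[D,E,H,F] q_used=0 → run D
t=27: queue=[D,E,H,F] q_used=1 → run D
t=28: queue=[E,H,F] q_used=0 → run E
t=29: queue=[E,H,F] q_used=1 → run E
t=30: queue=[H,F,E] q_used=0 → run H
t=31: queue=[H,F,E] q_used=1 → run H
t=32: queue=[F,E,H] q_used=0 → run F
t=33: queue=[F,E,H] q_used=1 → run F
t=34: queue=[E,H,F] q_used=0 → run E
t=35: queue=[H,F] q_used=0 → run H
t=36: queue=[H,F] q_used=1 → run H
t=37: queue=[F,H] q_used=0 → run F
t=38: queue=[F,H] q_used=1 → run F
t=39: queue=[H] q_used=0 → run H
t=40: (idle)
t=41: (idle)
t=42: (idle)
t=43: (idle)
t=44: (idle)
t=45: (idle)
t=46: (idle)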